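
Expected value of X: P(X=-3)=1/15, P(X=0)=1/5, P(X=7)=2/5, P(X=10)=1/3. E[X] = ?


E[X] = sum(x * P(x))
= -3*1/15 + 0*1/5 + 7*2/5 + 10*1/3
= 89/15

89/15


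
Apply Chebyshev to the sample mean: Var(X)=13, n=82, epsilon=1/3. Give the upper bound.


Var(Xbar) = Var(X)/n = 13/82
Chebyshev: P(|Xbar-mu| >= 1/3) <= Var(Xbar)/(1/3)^2 = (13/82)/(1/9) = 117/82
Bound exceeds 1, so trivial bound: 1

1


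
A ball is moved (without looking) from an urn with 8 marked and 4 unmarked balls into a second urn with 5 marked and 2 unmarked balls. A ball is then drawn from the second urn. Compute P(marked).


P(transfer marked) = 8/12 = 2/3; P(transfer unmarked) = 1/3
If marked transferred: Urn II has 6 marked of 8, so P(marked|marked moved) = 3/4
If unmarked transferred: Urn II has 5 marked of 8, so P(marked|unmarked moved) = 5/8
By total probability: P(marked) = 2/3*3/4 + 1/3*5/8 = 17/24

17/24


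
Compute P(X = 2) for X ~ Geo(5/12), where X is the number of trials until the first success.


P(X=2) = (1-p)^1 * p = (7/12)^1 * 5/12
= 7/12 * 5/12 = 35/144

35/144


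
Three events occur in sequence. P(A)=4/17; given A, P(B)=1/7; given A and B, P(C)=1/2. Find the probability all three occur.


P(A∩B∩C) = P(A) * P(B|A) * P(C|A∩B)
= 4/17 * 1/7 * 1/2
= 4/119 * 1/2 = 2/119

2/119


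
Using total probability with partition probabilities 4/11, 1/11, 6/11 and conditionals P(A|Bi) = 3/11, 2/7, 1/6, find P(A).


P(A) = P(A|B1)P(B1) + P(A|B2)P(B2) + P(A|B3)P(B3)
= 3/11*4/11 + 2/7*1/11 + 1/6*6/11
= 12/121 + 2/77 + 1/11 = 183/847

183/847


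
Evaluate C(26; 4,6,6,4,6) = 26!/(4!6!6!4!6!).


26! = 403291461126605635584000000
Denominator: 4!=24 * 6!=720 * 6!=720 * 4!=24 * 6!=720
Coefficient = 403291461126605635584000000 / 214990848000 = 1875854088108000

1875854088108000


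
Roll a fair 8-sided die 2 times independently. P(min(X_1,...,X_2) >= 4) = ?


P(min >= 4) = P(all X_i >= 4) = (P(X_1 >= 4))^2
= (5/8)^2 = 25/64

25/64


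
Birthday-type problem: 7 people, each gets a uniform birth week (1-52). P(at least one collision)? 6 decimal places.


P(all different) = prod((52-i)/52 for i=0..6) = 0.655863
P(at least one match) = 1 - 0.655863 = 0.344137

0.344137


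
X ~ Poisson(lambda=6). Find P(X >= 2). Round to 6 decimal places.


P(X>=2) = 1 - P(X<=1) = 1 - (e^(-6)*6^0/0! + e^(-6)*6^1/1!)
≈ 1 - (0.0024787522 + 0.0148725131)
= 1 - 0.0173512653 = 0.9826487347
≈ 0.982649

0.982649


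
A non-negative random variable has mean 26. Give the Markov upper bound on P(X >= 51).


Markov: P(X >= a) <= E[X]/a
P(X >= 51) <= 26/51

26/51


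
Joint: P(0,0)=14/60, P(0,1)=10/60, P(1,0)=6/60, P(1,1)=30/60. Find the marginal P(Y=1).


P(Y=1) = P(0,1)+P(1,1) = 10/60 + 30/60 = 40/60 = 2/3

2/3


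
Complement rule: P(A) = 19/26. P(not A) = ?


P(A') = 1 - P(A) = 1 - 19/26 = 7/26

7/26


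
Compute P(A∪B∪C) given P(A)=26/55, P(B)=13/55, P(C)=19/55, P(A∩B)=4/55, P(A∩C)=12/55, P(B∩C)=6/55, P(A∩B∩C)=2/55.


P(A∪B∪C) = P(A)+P(B)+P(C) - P(AB)-P(AC)-P(BC) + P(ABC)
= 26/55+13/55+19/55 - 4/55-12/55-6/55 + 2/55
= 38/55

38/55


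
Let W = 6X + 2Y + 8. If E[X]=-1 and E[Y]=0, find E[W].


E[6X + 2Y + 8] = 6*E[X] + 2*E[Y] + 8
= (6)*(-1) + (2)*(0) + (8)
= -6 + 0 + 8 = 2

2


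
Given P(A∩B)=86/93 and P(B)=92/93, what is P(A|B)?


P(A|B) = P(A∩B)/P(B) = (86/93)/(92/93) = 86/92 = 43/46

43/46


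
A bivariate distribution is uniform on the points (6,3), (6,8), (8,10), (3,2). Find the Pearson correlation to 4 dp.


Cov(X,Y) = 4.9375, Var(X) = 3.1875, Var(Y) = 11.1875
rho = Cov/(sqrt(VarX)*sqrt(VarY)) = 0.8268

0.8268


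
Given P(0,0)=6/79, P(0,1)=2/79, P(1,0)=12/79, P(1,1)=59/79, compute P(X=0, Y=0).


Read from table: P(X=0, Y=0) = 6/79

6/79


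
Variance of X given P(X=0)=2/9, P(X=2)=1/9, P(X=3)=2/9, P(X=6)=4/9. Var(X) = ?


E[X] = 32/9, E[X^2] = 166/9
Var(X) = E[X^2] - (E[X])^2 = 166/9 - (32/9)^2 = 470/81

470/81


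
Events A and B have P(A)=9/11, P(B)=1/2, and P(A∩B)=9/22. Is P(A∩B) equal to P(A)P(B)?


P(A)*P(B) = 9/11*1/2 = 9/22
P(A∩B) = 9/22, which equals P(A)P(B), so independent

Yes, A and B are independent


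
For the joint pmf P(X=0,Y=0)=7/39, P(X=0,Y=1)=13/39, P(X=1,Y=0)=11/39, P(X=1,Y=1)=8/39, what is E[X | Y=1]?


P(Y=1) = 21/39
E[X|Y=1] = (0*13 + 1*8)/21 = 8/21

8/21


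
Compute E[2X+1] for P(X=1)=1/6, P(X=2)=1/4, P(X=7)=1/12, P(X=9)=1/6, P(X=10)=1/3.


E[2X+1] = sum(g(x)*P(x))
= 3*1/6 + 5*1/4 + 15*1/12 + 19*1/6 + 21*1/3
= 79/6

79/6


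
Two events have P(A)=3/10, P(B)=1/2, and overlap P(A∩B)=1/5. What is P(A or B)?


P(A∪B) = P(A) + P(B) - P(A∩B)
= 3/10 + 1/2 - 1/5 = 3/5

3/5


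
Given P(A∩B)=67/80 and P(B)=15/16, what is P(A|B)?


P(A|B) = P(A∩B)/P(B) = (67/80)/(75/80) = 67/75

67/75


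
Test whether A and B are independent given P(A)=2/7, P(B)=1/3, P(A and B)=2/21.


P(A)*P(B) = 2/7*1/3 = 2/21
P(A∩B) = 2/21, which equals P(A)P(B), so independent

Yes, A and B are independent


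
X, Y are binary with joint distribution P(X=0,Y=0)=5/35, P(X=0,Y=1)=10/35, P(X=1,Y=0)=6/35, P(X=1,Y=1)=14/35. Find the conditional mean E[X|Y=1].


P(Y=1) = 24/35
E[X|Y=1] = (0*10 + 1*14)/24 = 14/24 = 7/12

7/12


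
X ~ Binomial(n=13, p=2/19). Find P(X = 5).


P(X=5) = C(13,5) * p^5 * (1-p)^8
= 1287 * 32/2476099 * 6975757441/16983563041
= 287289594450144/42052983462257059

287289594450144/42052983462257059


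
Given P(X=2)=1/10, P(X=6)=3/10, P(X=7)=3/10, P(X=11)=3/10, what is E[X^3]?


E[X^3] = sum(g(x)*P(x))
= 8*1/10 + 216*3/10 + 343*3/10 + 1331*3/10
= 2839/5

2839/5


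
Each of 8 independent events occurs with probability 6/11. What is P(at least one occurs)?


P(at least one) = 1 - P(none)
P(none) = (1 - 6/11)^8 = (5/11)^8 = 390625/214358881
P(at least one) = 1 - 390625/214358881 = 213968256/214358881

213968256/214358881


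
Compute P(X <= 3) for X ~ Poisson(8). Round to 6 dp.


P(X<=3) = e^(-8)*8^0/0! + e^(-8)*8^1/1! + e^(-8)*8^2/2! + e^(-8)*8^3/3!
≈ 0.0003354626 + 0.0026837010 + 0.0107348041 + 0.0286261442
= 0.0423801119
≈ 0.042380

0.042380


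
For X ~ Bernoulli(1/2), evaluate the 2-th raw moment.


For Bernoulli: X in {0,1}
E[X^2] = 0^2*(1-1/2) + 1^2*1/2 = 1/2

1/2


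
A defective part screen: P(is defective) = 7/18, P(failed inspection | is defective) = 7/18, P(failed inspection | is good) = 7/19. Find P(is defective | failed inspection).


P(A) = P(A|B)P(B) + P(A|B')P(B') = 7/18*7/18 + 7/19*11/18 = 2317/6156
P(B|A) = P(A|B)P(B)/P(A) = (49/324)/(2317/6156) = 133/331

133/331


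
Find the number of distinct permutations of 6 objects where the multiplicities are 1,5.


6! = 720
Denominator: 1!=1 * 5!=120
Coefficient = 720 / 120 = 6

6


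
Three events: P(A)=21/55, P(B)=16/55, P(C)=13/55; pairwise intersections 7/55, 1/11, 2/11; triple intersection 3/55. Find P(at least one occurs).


P(A∪B∪C) = P(A)+P(B)+P(C) - P(AB)-P(AC)-P(BC) + P(ABC)
= 21/55+16/55+13/55 - 7/55-1/11-2/11 + 3/55
= 31/55

31/55


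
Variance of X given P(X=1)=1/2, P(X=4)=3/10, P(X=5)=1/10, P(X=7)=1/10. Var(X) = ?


E[X] = 29/10, E[X^2] = 127/10
Var(X) = E[X^2] - (E[X])^2 = 127/10 - (29/10)^2 = 429/100

429/100


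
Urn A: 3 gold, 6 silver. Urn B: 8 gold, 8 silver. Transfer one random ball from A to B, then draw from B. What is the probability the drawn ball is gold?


P(transfer gold) = 3/9 = 1/3; P(transfer silver) = 2/3
If gold transferred: Urn II has 9 gold of 17, so P(gold|gold moved) = 9/17
If silver transferred: Urn II has 8 gold of 17, so P(gold|silver moved) = 8/17
By total probability: P(gold) = 1/3*9/17 + 2/3*8/17 = 25/51

25/51


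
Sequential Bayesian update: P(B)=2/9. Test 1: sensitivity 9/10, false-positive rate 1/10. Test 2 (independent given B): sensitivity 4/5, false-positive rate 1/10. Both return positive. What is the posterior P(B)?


After test 1: P(+) = 9/10*2/9 + 1/10*7/9 = 5/18
P(B|+) = (1/5)/(5/18) = 18/25
After test 2 (use post1 as new prior): P(+) = 4/5*18/25 + 1/10*7/25 = 151/250
P(B|+,+) = (72/125)/(151/250) = 144/151

144/151


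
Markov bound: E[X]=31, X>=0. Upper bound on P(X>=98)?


Markov: P(X >= a) <= E[X]/a
P(X >= 98) <= 31/98

31/98


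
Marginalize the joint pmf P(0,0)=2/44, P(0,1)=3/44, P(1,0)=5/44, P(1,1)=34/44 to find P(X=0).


P(X=0) = P(0,0)+P(0,1) = 2/44 + 3/44 = 5/44

5/44


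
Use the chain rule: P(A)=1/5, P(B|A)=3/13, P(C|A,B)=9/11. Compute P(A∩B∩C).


P(A∩B∩C) = P(A) * P(B|A) * P(C|A∩B)
= 1/5 * 3/13 * 9/11
= 3/65 * 9/11 = 27/715

27/715


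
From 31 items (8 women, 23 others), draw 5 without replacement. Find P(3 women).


P(X=3) = C(8,3)*C(23,2) / C(31,5)
= 56*253 / 169911
= 14168/169911 = 2024/24273

2024/24273


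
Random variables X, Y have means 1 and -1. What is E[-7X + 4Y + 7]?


E[-7X + 4Y + 7] = -7*E[X] + 4*E[Y] + 7
= (-7)*(1) + (4)*(-1) + (7)
= -7 - 4 + 7 = -4

-4


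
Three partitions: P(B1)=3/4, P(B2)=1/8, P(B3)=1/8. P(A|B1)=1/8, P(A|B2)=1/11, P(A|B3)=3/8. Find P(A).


P(A) = P(A|B1)P(B1) + P(A|B2)P(B2) + P(A|B3)P(B3)
= 1/8*3/4 + 1/11*1/8 + 3/8*1/8
= 3/32 + 1/88 + 3/64 = 107/704

107/704


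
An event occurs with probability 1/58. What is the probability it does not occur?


P(A') = 1 - P(A) = 1 - 1/58 = 57/58

57/58


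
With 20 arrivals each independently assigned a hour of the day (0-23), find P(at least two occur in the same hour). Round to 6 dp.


P(all different) = prod((24-i)/24 for i=0..19) = 0.000006
P(at least one match) = 1 - 0.000006 = 0.999994

0.999994


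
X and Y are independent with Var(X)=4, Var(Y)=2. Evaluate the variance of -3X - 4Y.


Independence => Cov(X,Y)=0
Var(-3X - 4Y) = (-3)^2*Var(X) + (-4)^2*Var(Y)
= 9*4 + 16*2 = 68

68


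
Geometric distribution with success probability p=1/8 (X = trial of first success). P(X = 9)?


P(X=9) = (1-p)^8 * p = (7/8)^8 * 1/8
= 5764801/16777216 * 1/8 = 5764801/134217728

5764801/134217728


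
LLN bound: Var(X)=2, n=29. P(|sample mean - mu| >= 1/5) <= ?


Var(Xbar) = Var(X)/n = 2/29
Chebyshev: P(|Xbar-mu| >= 1/5) <= Var(Xbar)/(1/5)^2 = (2/29)/(1/25) = 50/29
Bound exceeds 1, so trivial bound: 1

1


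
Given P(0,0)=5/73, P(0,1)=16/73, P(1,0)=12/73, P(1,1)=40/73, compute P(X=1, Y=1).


Read from table: P(X=1, Y=1) = 40/73

40/73


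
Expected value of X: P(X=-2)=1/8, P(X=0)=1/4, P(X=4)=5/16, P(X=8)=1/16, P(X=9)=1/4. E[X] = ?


E[X] = sum(x * P(x))
= -2*1/8 + 0*1/4 + 4*5/16 + 8*1/16 + 9*1/4
= 15/4

15/4


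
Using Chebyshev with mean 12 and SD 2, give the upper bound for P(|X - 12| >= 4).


k = 4/2 = 2
Chebyshev: P(|X-mu| >= k*sigma) <= 1/k^2 = 1/2^2 = 1/4

1/4


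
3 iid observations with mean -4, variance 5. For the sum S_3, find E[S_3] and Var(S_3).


E[S_n] = n*mu = 3*-4 = -12
Var(S_n) = n*sigma^2 = 3*5 = 15

E[S_3]=-12, Var(S_3)=15


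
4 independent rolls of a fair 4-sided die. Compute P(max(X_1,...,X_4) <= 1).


P(max <= 1) = P(all X_i <= 1) = (P(X_1 <= 1))^4
= (1/4)^4 = 1/256

1/256


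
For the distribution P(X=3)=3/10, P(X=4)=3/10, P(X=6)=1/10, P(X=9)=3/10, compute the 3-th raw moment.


E[X^3] = sum(x^3 * P(x))
= 27*3/10 + 64*3/10 + 216*1/10 + 729*3/10
= 1338/5

1338/5


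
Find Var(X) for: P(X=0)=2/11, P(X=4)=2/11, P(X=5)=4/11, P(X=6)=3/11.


E[X] = 46/11, E[X^2] = 240/11
Var(X) = E[X^2] - (E[X])^2 = 240/11 - (46/11)^2 = 524/121

524/121


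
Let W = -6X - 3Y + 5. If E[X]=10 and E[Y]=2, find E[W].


E[-6X - 3Y + 5] = -6*E[X] - 3*E[Y] + 5
= (-6)*(10) + (-3)*(2) + (5)
= -60 - 6 + 5 = -61

-61


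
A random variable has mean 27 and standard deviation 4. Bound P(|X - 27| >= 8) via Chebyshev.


k = 8/4 = 2
Chebyshev: P(|X-mu| >= k*sigma) <= 1/k^2 = 1/2^2 = 1/4

1/4


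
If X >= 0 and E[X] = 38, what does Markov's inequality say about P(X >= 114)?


Markov: P(X >= a) <= E[X]/a
P(X >= 114) <= 38/114 = 1/3

1/3


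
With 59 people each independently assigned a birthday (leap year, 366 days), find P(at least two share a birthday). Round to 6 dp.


P(all different) = prod((366-i)/366 for i=0..58) = 0.007112
P(at least one match) = 1 - 0.007112 = 0.992888

0.992888


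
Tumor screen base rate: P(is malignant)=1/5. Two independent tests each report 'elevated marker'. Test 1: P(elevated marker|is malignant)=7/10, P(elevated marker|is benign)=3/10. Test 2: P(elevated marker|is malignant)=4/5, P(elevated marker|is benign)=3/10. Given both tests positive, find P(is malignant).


After test 1: P(+) = 7/10*1/5 + 3/10*4/5 = 19/50
P(B|+) = (7/50)/(19/50) = 7/19
After test 2 (use post1 as new prior): P(+) = 4/5*7/19 + 3/10*12/19 = 46/95
P(B|+,+) = (28/95)/(46/95) = 14/23

14/23


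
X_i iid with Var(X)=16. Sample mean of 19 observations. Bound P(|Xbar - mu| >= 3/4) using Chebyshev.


Var(Xbar) = Var(X)/n = 16/19
Chebyshev: P(|Xbar-mu| >= 3/4) <= Var(Xbar)/(3/4)^2 = (16/19)/(9/16) = 256/171
Bound exceeds 1, so trivial bound: 1

1


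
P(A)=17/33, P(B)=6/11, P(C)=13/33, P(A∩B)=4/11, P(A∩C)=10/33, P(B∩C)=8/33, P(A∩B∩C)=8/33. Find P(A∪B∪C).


P(A∪B∪C) = P(A)+P(B)+P(C) - P(AB)-P(AC)-P(BC) + P(ABC)
= 17/33+6/11+13/33 - 4/11-10/33-8/33 + 8/33
= 26/33

26/33


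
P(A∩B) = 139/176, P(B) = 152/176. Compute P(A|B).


P(A|B) = P(A∩B)/P(B) = (139/176)/(152/176) = 139/152

139/152


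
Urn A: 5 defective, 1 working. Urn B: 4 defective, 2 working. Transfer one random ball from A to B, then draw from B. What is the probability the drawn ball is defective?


P(transfer defective) = 5/6; P(transfer working) = 1/6
If defective transferred: Urn II has 5 defective of 7, so P(defective|defective moved) = 5/7
If working transferred: Urn II has 4 defective of 7, so P(defective|working moved) = 4/7
By total probability: P(defective) = 5/6*5/7 + 1/6*4/7 = 29/42

29/42


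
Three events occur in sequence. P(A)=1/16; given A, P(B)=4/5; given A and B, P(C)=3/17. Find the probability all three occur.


P(A∩B∩C) = P(A) * P(B|A) * P(C|A∩B)
= 1/16 * 4/5 * 3/17
= 1/20 * 3/17 = 3/340

3/340


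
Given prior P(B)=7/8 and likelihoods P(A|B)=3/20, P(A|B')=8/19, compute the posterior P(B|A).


P(A) = P(A|B)P(B) + P(A|B')P(B') = 3/20*7/8 + 8/19*1/8 = 559/3040
P(B|A) = P(A|B)P(B)/P(A) = (21/160)/(559/3040) = 399/559

399/559


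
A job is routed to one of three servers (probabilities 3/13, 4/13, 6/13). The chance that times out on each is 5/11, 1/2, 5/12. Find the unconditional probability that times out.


P(A) = P(A|B1)P(B1) + P(A|B2)P(B2) + P(A|B3)P(B3)
= 5/11*3/13 + 1/2*4/13 + 5/12*6/13
= 15/143 + 2/13 + 5/26 = 129/286

129/286


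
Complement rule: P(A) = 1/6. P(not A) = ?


P(A') = 1 - P(A) = 1 - 1/6 = 5/6

5/6


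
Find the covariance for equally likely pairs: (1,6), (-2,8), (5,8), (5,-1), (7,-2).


E[X]=16/5, E[Y]=19/5, E[XY]=11/5
Cov(X,Y) = E[XY] - E[X]E[Y] = 11/5 - 16/5*19/5 = -249/25

-249/25


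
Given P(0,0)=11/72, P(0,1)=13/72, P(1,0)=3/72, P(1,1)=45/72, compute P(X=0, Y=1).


Read from table: P(X=0, Y=1) = 13/72

13/72


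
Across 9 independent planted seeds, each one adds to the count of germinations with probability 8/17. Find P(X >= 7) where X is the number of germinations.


P(X>=7) = P(X=7) + P(X=8) + P(X=9)
= 6115295232/118587876497 + 1358954496/118587876497 + 134217728/118587876497
= 7608467456/118587876497

7608467456/118587876497


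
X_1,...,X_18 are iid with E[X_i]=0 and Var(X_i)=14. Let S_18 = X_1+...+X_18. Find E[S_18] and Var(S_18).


E[S_n] = n*mu = 18*0 = 0
Var(S_n) = n*sigma^2 = 18*14 = 252

E[S_18]=0, Var(S_18)=252


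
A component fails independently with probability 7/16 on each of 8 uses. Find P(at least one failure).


P(at least one) = 1 - P(none)
P(none) = (1 - 7/16)^8 = (9/16)^8 = 43046721/4294967296
P(at least one) = 1 - 43046721/4294967296 = 4251920575/4294967296

4251920575/4294967296


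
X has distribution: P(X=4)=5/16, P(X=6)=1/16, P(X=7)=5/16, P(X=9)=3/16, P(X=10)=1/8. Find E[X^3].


E[X^3] = sum(g(x)*P(x))
= 64*5/16 + 216*1/16 + 343*5/16 + 729*3/16 + 1000*1/8
= 3219/8

3219/8


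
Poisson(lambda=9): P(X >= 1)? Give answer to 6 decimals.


P(X>=1) = 1 - P(X<=0) = 1 - (e^(-9)*9^0/0!)
≈ 1 - 0.0001234098 = 0.9998765902
≈ 0.999877

0.999877


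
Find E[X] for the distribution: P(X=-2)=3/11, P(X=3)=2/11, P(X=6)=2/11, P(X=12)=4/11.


E[X] = sum(x * P(x))
= -2*3/11 + 3*2/11 + 6*2/11 + 12*4/11
= 60/11

60/11


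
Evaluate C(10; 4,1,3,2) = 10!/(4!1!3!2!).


10! = 3628800
Denominator: 4!=24 * 1!=1 * 3!=6 * 2!=2
Coefficient = 3628800 / 288 = 12600

12600


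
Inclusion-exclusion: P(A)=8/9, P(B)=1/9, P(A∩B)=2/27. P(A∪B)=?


P(A∪B) = P(A) + P(B) - P(A∩B)
= 8/9 + 1/9 - 2/27 = 25/27

25/27


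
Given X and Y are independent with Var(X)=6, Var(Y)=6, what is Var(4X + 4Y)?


Independence => Cov(X,Y)=0
Var(4X + 4Y) = 4^2*Var(X) + 4^2*Var(Y)
= 16*6 + 16*6 = 192

192


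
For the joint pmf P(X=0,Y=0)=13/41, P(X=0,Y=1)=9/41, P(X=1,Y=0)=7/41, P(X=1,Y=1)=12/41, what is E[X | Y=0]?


P(Y=0) = 20/41
E[X|Y=0] = (0*13 + 1*7)/20 = 7/20

7/20


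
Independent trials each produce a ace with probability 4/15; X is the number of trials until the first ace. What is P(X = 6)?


P(X=6) = (1-p)^5 * p = (11/15)^5 * 4/15
= 161051/759375 * 4/15 = 644204/11390625

644204/11390625


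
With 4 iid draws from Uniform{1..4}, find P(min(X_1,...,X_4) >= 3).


P(min >= 3) = P(all X_i >= 3) = (P(X_1 >= 3))^4
= (2/4)^4 = (1/2)^4 = 1/16

1/16


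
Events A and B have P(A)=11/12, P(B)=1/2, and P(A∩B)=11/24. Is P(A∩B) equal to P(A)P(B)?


P(A)*P(B) = 11/12*1/2 = 11/24
P(A∩B) = 11/24, which equals P(A)P(B), so independent

Yes, A and B are independent


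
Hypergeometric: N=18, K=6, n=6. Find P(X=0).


P(X=0) = C(6,0)*C(12,6) / C(18,6)
= 1*924 / 18564
= 924/18564 = 11/221

11/221


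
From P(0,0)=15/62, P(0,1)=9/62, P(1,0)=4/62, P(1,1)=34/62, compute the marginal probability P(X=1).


P(X=1) = P(1,0)+P(1,1) = 4/62 + 34/62 = 38/62 = 19/31

19/31


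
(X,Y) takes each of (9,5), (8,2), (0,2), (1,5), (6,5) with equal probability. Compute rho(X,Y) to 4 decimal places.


Cov(X,Y) = 0.9600, Var(X) = 13.3600, Var(Y) = 2.1600
rho = Cov/(sqrt(VarX)*sqrt(VarY)) = 0.1787

0.1787


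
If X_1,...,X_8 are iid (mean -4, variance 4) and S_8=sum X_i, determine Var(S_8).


By independence, Var(S_n) = n*Var(X_1) = 8*4 = 32

32


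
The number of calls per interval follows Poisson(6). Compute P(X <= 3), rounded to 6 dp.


P(X<=3) = e^(-6)*6^0/0! + e^(-6)*6^1/1! + e^(-6)*6^2/2! + e^(-6)*6^3/3!
≈ 0.0024787522 + 0.0148725131 + 0.0446175392 + 0.0892350784
= 0.1512038829
≈ 0.151204

0.151204


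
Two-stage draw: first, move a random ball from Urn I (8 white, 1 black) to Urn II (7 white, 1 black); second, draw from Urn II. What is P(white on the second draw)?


P(transfer white) = 8/9; P(transfer black) = 1/9
If white transferred: Urn II has 8 white of 9, so P(white|white moved) = 8/9
If black transferred: Urn II has 7 white of 9, so P(white|black moved) = 7/9
By total probability: P(white) = 8/9*8/9 + 1/9*7/9 = 71/81

71/81


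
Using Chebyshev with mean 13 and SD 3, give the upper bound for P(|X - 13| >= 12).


k = 12/3 = 4
Chebyshev: P(|X-mu| >= k*sigma) <= 1/k^2 = 1/4^2 = 1/16

1/16


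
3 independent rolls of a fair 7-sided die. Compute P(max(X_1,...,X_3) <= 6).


P(max <= 6) = P(all X_i <= 6) = (P(X_1 <= 6))^3
= (6/7)^3 = 216/343

216/343


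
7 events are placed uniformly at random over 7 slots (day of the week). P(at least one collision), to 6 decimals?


P(all different) = prod((7-i)/7 for i=0..6) = 0.006120
P(at least one match) = 1 - 0.006120 = 0.993880

0.993880


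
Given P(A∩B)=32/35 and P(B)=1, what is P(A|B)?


P(A|B) = P(A∩B)/P(B) = (32/35)/(35/35) = 32/35

32/35


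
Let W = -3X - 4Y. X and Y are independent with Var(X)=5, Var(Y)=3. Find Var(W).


Independence => Cov(X,Y)=0
Var(-3X - 4Y) = (-3)^2*Var(X) + (-4)^2*Var(Y)
= 9*5 + 16*3 = 93

93


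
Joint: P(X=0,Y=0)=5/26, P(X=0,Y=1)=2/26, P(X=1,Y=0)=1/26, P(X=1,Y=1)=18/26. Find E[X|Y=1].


P(Y=1) = 20/26
E[X|Y=1] = (0*2 + 1*18)/20 = 18/20 = 9/10

9/10


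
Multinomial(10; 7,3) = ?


10! = 3628800
Denominator: 7!=5040 * 3!=6
Coefficient = 3628800 / 30240 = 120

120


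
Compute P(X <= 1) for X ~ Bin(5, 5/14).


P(X<=1) = P(X=0) + P(X=1)
= 59049/537824 + 164025/537824
= 111537/268912

111537/268912


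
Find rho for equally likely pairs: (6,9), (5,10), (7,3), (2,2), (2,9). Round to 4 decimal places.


Cov(X,Y) = 0.3600, Var(X) = 4.2400, Var(Y) = 11.4400
rho = Cov/(sqrt(VarX)*sqrt(VarY)) = 0.0517

0.0517


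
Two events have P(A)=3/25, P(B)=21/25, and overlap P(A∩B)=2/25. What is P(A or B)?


P(A∪B) = P(A) + P(B) - P(A∩B)
= 3/25 + 21/25 - 2/25 = 22/25

22/25


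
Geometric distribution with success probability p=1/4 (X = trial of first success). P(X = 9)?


P(X=9) = (1-p)^8 * p = (3/4)^8 * 1/4
= 6561/65536 * 1/4 = 6561/262144

6561/262144


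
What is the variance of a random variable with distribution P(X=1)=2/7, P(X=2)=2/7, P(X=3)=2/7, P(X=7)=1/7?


E[X] = 19/7, E[X^2] = 11
Var(X) = E[X^2] - (E[X])^2 = 11 - (19/7)^2 = 178/49

178/49


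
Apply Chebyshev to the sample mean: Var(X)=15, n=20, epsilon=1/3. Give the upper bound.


Var(Xbar) = Var(X)/n = 15/20
Chebyshev: P(|Xbar-mu| >= 1/3) <= Var(Xbar)/(1/3)^2 = (3/4)/(1/9) = 27/4
Bound exceeds 1, so trivial bound: 1

1


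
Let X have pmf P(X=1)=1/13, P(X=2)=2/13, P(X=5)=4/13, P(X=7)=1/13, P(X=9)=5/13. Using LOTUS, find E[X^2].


E[X^2] = sum(g(x)*P(x))
= 1*1/13 + 4*2/13 + 25*4/13 + 49*1/13 + 81*5/13
= 563/13

563/13


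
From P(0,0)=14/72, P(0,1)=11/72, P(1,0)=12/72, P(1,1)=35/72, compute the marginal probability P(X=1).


P(X=1) = P(1,0)+P(1,1) = 12/72 + 35/72 = 47/72

47/72


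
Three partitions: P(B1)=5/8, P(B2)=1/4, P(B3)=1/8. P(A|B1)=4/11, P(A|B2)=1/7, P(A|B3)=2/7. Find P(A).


P(A) = P(A|B1)P(B1) + P(A|B2)P(B2) + P(A|B3)P(B3)
= 4/11*5/8 + 1/7*1/4 + 2/7*1/8
= 5/22 + 1/28 + 1/28 = 23/77

23/77


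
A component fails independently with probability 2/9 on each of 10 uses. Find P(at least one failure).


P(at least one) = 1 - P(none)
P(none) = (1 - 2/9)^10 = (7/9)^10 = 282475249/3486784401
P(at least one) = 1 - 282475249/3486784401 = 3204309152/3486784401

3204309152/3486784401


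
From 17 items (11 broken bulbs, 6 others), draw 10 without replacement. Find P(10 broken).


P(X=10) = C(11,10)*C(6,0) / C(17,10)
= 11*1 / 19448
= 11/19448 = 1/1768

1/1768


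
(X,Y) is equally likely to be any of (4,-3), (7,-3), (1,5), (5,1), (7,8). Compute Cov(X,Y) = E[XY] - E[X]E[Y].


E[X]=24/5, E[Y]=8/5, E[XY]=33/5
Cov(X,Y) = E[XY] - E[X]E[Y] = 33/5 - 24/5*8/5 = -27/25

-27/25


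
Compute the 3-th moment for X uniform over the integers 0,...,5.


E[X^3] = (1/6) * sum(x^3 for x=0..5)
= 225/6 = 75/2

75/2


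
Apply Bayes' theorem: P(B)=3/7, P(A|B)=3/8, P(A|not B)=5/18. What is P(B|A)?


P(A) = P(A|B)P(B) + P(A|B')P(B') = 3/8*3/7 + 5/18*4/7 = 23/72
P(B|A) = P(A|B)P(B)/P(A) = (9/56)/(23/72) = 81/161

81/161


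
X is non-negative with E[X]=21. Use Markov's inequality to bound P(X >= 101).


Markov: P(X >= a) <= E[X]/a
P(X >= 101) <= 21/101

21/101


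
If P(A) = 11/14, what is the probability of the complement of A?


P(A') = 1 - P(A) = 1 - 11/14 = 3/14

3/14


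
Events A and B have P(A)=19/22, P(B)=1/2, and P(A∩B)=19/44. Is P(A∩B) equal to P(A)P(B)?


P(A)*P(B) = 19/22*1/2 = 19/44
P(A∩B) = 19/44, which equals P(A)P(B), so independent

Yes, A and B are independent


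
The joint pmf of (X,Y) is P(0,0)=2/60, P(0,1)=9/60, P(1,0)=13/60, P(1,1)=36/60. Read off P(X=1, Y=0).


Read from table: P(X=1, Y=0) = 13/60

13/60


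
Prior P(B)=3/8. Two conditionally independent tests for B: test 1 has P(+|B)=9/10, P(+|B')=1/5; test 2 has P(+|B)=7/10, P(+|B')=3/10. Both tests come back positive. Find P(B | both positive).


After test 1: P(+) = 9/10*3/8 + 1/5*5/8 = 37/80
P(B|+) = (27/80)/(37/80) = 27/37
After test 2 (use post1 as new prior): P(+) = 7/10*27/37 + 3/10*10/37 = 219/370
P(B|+,+) = (189/370)/(219/370) = 63/73

63/73


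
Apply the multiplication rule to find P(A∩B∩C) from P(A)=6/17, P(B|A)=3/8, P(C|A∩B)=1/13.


P(A∩B∩C) = P(A) * P(B|A) * P(C|A∩B)
= 6/17 * 3/8 * 1/13
= 9/68 * 1/13 = 9/884

9/884


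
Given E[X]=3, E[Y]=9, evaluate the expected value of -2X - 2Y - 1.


E[-2X - 2Y - 1] = -2*E[X] - 2*E[Y] - 1
= (-2)*(3) + (-2)*(9) + (-1)
= -6 - 18 - 1 = -25

-25


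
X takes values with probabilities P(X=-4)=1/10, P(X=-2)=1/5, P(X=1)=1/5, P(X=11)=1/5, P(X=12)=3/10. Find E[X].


E[X] = sum(x * P(x))
= -4*1/10 - 2*1/5 + 1*1/5 + 11*1/5 + 12*3/10
= 26/5

26/5


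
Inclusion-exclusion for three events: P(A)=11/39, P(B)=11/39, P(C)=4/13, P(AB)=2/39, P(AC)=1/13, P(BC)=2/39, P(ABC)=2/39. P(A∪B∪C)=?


P(A∪B∪C) = P(A)+P(B)+P(C) - P(AB)-P(AC)-P(BC) + P(ABC)
= 11/39+11/39+4/13 - 2/39-1/13-2/39 + 2/39
= 29/39

29/39


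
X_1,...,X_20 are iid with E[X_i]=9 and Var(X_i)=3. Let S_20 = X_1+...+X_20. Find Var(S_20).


By independence, Var(S_n) = n*Var(X_1) = 20*3 = 60

60


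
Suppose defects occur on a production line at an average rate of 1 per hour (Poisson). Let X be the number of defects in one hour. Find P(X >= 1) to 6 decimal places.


P(X>=1) = 1 - P(X<=0) = 1 - (e^(-1)*1^0/0!)
≈ 1 - 0.3678794412 = 0.6321205588
≈ 0.632121

0.632121


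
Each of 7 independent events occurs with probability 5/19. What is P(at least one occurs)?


P(at least one) = 1 - P(none)
P(none) = (1 - 5/19)^7 = (14/19)^7 = 105413504/893871739
P(at least one) = 1 - 105413504/893871739 = 788458235/893871739

788458235/893871739


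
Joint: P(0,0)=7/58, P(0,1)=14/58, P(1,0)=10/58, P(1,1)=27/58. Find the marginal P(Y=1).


P(Y=1) = P(0,1)+P(1,1) = 14/58 + 27/58 = 41/58

41/58


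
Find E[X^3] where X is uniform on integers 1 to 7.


E[X^3] = (1/7) * sum(x^3 for x=1..7)
= 784/7 = 112

112


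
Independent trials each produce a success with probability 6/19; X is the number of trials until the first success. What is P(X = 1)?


P(X=1) = (1-p)^0 * p = (13/19)^0 * 6/19
= 1 * 6/19 = 6/19

6/19


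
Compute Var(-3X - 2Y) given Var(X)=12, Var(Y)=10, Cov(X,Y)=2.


Var(-3X - 2Y) = (-3)^2*Var(X) + (-2)^2*Var(Y) + 2*(-3)*(-2)*Cov(X,Y)
= 9*12 + 4*10 + 12*2
= 108 + 40 + 24 = 172

172


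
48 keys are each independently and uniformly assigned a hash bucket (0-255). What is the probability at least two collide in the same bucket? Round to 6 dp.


P(all different) = prod((256-i)/256 for i=0..47) = 0.009029
P(at least one match) = 1 - 0.009029 = 0.990971

0.990971


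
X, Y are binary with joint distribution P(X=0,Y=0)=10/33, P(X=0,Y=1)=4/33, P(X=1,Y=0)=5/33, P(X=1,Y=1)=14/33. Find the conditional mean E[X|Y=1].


P(Y=1) = 18/33
E[X|Y=1] = (0*4 + 1*14)/18 = 14/18 = 7/9

7/9


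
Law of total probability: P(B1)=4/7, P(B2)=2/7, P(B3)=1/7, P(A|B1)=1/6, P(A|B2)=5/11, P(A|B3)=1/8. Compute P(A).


P(A) = P(A|B1)P(B1) + P(A|B2)P(B2) + P(A|B3)P(B3)
= 1/6*4/7 + 5/11*2/7 + 1/8*1/7
= 2/21 + 10/77 + 1/56 = 449/1848

449/1848


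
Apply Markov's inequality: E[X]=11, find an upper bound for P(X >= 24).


Markov: P(X >= a) <= E[X]/a
P(X >= 24) <= 11/24

11/24


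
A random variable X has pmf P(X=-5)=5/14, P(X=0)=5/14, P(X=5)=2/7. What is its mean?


E[X] = sum(x * P(x))
= -5*5/14 + 0*5/14 + 5*2/7
= -5/14

-5/14


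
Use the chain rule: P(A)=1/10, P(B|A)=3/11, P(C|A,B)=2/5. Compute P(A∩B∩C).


P(A∩B∩C) = P(A) * P(B|A) * P(C|A∩B)
= 1/10 * 3/11 * 2/5
= 3/110 * 2/5 = 3/275

3/275


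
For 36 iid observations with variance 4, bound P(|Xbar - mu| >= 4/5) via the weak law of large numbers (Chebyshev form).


Var(Xbar) = Var(X)/n = 4/36
Chebyshev: P(|Xbar-mu| >= 4/5) <= Var(Xbar)/(4/5)^2 = (1/9)/(16/25) = 25/144

25/144


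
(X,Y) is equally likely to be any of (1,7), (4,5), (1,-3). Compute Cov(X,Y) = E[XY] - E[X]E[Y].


E[X]=2, E[Y]=3, E[XY]=8
Cov(X,Y) = E[XY] - E[X]E[Y] = 8 - 2*3 = 2

2


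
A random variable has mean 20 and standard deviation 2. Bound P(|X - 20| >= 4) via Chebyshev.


k = 4/2 = 2
Chebyshev: P(|X-mu| >= k*sigma) <= 1/k^2 = 1/2^2 = 1/4

1/4


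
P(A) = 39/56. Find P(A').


P(A') = 1 - P(A) = 1 - 39/56 = 17/56

17/56


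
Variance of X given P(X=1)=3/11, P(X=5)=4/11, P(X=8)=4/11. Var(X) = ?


E[X] = 5, E[X^2] = 359/11
Var(X) = E[X^2] - (E[X])^2 = 359/11 - (5)^2 = 84/11

84/11


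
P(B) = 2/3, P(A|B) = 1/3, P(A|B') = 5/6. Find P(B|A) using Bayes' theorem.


P(A) = P(A|B)P(B) + P(A|B')P(B') = 1/3*2/3 + 5/6*1/3 = 1/2
P(B|A) = P(A|B)P(B)/P(A) = (2/9)/(1/2) = 4/9

4/9


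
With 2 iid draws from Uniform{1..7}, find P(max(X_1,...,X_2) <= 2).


P(max <= 2) = P(all X_i <= 2) = (P(X_1 <= 2))^2
= (2/7)^2 = 4/49

4/49


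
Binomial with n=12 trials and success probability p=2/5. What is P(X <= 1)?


P(X<=1) = P(X=0) + P(X=1)
= 531441/244140625 + 4251528/244140625
= 4782969/244140625

4782969/244140625


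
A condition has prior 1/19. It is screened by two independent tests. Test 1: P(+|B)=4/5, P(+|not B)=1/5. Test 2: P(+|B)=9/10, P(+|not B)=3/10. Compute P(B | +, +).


After test 1: P(+) = 4/5*1/19 + 1/5*18/19 = 22/95
P(B|+) = (4/95)/(22/95) = 2/11
After test 2 (use post1 as new prior): P(+) = 9/10*2/11 + 3/10*9/11 = 9/22
P(B|+,+) = (9/55)/(9/22) = 2/5

2/5


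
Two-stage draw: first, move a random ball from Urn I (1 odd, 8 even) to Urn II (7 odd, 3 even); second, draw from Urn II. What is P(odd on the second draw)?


P(transfer odd) = 1/9; P(transfer even) = 8/9
If odd transferred: Urn II has 8 odd of 11, so P(odd|odd moved) = 8/11
If even transferred: Urn II has 7 odd of 11, so P(odd|even moved) = 7/11
By total probability: P(odd) = 1/9*8/11 + 8/9*7/11 = 64/99

64/99


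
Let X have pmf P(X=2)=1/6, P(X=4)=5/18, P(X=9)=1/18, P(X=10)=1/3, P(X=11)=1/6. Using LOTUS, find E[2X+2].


E[2X+2] = sum(g(x)*P(x))
= 6*1/6 + 10*5/18 + 20*1/18 + 22*1/3 + 24*1/6
= 146/9

146/9


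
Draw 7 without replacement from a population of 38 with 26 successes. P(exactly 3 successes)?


P(X=3) = C(26,3)*C(12,4) / C(38,7)
= 2600*495 / 12620256
= 1287000/12620256 = 4875/47804

4875/47804


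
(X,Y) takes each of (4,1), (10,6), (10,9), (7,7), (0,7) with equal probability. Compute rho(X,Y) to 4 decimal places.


Cov(X,Y) = 3.4000, Var(X) = 14.5600, Var(Y) = 7.2000
rho = Cov/(sqrt(VarX)*sqrt(VarY)) = 0.3321

0.3321


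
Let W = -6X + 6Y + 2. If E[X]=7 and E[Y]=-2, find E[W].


E[-6X + 6Y + 2] = -6*E[X] + 6*E[Y] + 2
= (-6)*(7) + (6)*(-2) + (2)
= -42 - 12 + 2 = -52

-52


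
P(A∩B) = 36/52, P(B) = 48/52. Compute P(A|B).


P(A|B) = P(A∩B)/P(B) = (36/52)/(48/52) = 36/48 = 3/4

3/4


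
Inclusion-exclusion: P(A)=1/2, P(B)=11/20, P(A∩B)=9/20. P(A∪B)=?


P(A∪B) = P(A) + P(B) - P(A∩B)
= 1/2 + 11/20 - 9/20 = 3/5

3/5


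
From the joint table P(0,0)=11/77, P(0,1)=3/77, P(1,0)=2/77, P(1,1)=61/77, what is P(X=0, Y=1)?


Read from table: P(X=0, Y=1) = 3/77

3/77


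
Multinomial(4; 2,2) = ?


4! = 24
Denominator: 2!=2 * 2!=2
Coefficient = 24 / 4 = 6

6


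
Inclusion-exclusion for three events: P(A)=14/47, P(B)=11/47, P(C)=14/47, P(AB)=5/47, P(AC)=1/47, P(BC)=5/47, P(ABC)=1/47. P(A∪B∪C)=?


P(A∪B∪C) = P(A)+P(B)+P(C) - P(AB)-P(AC)-P(BC) + P(ABC)
= 14/47+11/47+14/47 - 5/47-1/47-5/47 + 1/47
= 29/47

29/47


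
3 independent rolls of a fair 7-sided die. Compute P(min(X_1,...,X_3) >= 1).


P(min >= 1) = P(all X_i >= 1) = (P(X_1 >= 1))^3
= (7/7)^3 = 1^3 = 1

1


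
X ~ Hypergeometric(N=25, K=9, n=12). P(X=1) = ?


P(X=1) = C(9,1)*C(16,11) / C(25,12)
= 9*4368 / 5200300
= 39312/5200300 = 1404/185725

1404/185725


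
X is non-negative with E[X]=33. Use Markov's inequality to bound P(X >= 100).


Markov: P(X >= a) <= E[X]/a
P(X >= 100) <= 33/100

33/100


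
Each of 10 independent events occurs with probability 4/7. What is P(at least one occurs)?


P(at least one) = 1 - P(none)
P(none) = (1 - 4/7)^10 = (3/7)^10 = 59049/282475249
P(at least one) = 1 - 59049/282475249 = 282416200/282475249

282416200/282475249


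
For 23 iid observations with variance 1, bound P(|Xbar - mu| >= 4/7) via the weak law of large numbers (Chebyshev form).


Var(Xbar) = Var(X)/n = 1/23
Chebyshev: P(|Xbar-mu| >= 4/7) <= Var(Xbar)/(4/7)^2 = (1/23)/(16/49) = 49/368

49/368


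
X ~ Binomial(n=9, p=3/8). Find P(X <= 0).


P(X<=0) = P(X=0)
= 1953125/134217728
= 1953125/134217728

1953125/134217728


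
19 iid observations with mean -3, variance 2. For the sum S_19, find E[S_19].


E[S_n] = n*E[X_1] = 19*-3 = -57

-57


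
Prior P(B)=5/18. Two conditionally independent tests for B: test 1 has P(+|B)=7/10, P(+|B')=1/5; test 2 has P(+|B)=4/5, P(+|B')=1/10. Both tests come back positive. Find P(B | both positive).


After test 1: P(+) = 7/10*5/18 + 1/5*13/18 = 61/180
P(B|+) = (7/36)/(61/180) = 35/61
After test 2 (use post1 as new prior): P(+) = 4/5*35/61 + 1/10*26/61 = 153/305
P(B|+,+) = (28/61)/(153/305) = 140/153

140/153


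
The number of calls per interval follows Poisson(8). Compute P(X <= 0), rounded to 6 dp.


P(X<=0) = e^(-8)*8^0/0!
≈ 0.0003354626
≈ 0.000335

0.000335


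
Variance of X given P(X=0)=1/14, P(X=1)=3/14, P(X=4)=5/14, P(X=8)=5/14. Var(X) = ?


E[X] = 9/2, E[X^2] = 403/14
Var(X) = E[X^2] - (E[X])^2 = 403/14 - (9/2)^2 = 239/28

239/28


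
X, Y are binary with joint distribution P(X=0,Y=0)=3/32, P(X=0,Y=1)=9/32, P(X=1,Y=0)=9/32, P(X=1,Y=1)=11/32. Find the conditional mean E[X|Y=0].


P(Y=0) = 12/32
E[X|Y=0] = (0*3 + 1*9)/12 = 9/12 = 3/4

3/4


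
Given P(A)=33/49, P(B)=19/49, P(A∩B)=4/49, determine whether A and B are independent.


P(A)*P(B) = 33/49*19/49 = 627/2401
P(A∩B) = 4/49 != 627/2401, so not independent

No, A and B are not independent


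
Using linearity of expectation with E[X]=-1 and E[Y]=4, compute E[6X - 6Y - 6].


E[6X - 6Y - 6] = 6*E[X] - 6*E[Y] - 6
= (6)*(-1) + (-6)*(4) + (-6)
= -6 - 24 - 6 = -36

-36


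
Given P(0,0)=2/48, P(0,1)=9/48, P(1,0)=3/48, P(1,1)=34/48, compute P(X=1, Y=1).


Read from table: P(X=1, Y=1) = 34/48 = 17/24

17/24


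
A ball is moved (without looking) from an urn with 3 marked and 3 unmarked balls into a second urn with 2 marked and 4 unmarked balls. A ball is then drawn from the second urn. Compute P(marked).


P(transfer marked) = 3/6 = 1/2; P(transfer unmarked) = 1/2
If marked transferred: Urn II has 3 marked of 7, so P(marked|marked moved) = 3/7
If unmarked transferred: Urn II has 2 marked of 7, so P(marked|unmarked moved) = 2/7
By total probability: P(marked) = 1/2*3/7 + 1/2*2/7 = 5/14

5/14


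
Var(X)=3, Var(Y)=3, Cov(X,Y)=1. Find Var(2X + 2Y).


Var(2X + 2Y) = 2^2*Var(X) + 2^2*Var(Y) + 2*2*2*Cov(X,Y)
= 4*3 + 4*3 + 8*1
= 12 + 12 + 8 = 32

32


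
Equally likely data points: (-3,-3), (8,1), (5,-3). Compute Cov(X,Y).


E[X]=10/3, E[Y]=-5/3, E[XY]=2/3
Cov(X,Y) = E[XY] - E[X]E[Y] = 2/3 - 10/3*-5/3 = 56/9

56/9


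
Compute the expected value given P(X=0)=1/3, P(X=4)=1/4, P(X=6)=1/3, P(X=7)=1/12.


E[X] = sum(x * P(x))
= 0*1/3 + 4*1/4 + 6*1/3 + 7*1/12
= 43/12

43/12


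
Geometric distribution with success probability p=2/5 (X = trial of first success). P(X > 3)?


P(X > 3) = P(first 3 trials all fail) = (1-p)^3 = (3/5)^3 = 27/125

27/125


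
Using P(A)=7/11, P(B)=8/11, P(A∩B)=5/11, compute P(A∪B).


P(A∪B) = P(A) + P(B) - P(A∩B)
= 7/11 + 8/11 - 5/11 = 10/11

10/11


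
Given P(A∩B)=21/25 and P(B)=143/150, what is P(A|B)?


P(A|B) = P(A∩B)/P(B) = (126/150)/(143/150) = 126/143

126/143


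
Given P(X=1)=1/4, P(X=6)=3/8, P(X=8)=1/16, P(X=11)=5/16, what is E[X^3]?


E[X^3] = sum(g(x)*P(x))
= 1*1/4 + 216*3/8 + 512*1/16 + 1331*5/16
= 8467/16

8467/16


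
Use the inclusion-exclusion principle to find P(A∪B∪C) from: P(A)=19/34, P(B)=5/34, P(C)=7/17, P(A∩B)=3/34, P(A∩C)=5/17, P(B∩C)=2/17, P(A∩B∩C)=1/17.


P(A∪B∪C) = P(A)+P(B)+P(C) - P(AB)-P(AC)-P(BC) + P(ABC)
= 19/34+5/34+7/17 - 3/34-5/17-2/17 + 1/17
= 23/34

23/34


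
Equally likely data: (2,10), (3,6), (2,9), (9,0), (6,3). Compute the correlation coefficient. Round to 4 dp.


Cov(X,Y) = -9.8400, Var(X) = 7.4400, Var(Y) = 13.8400
rho = Cov/(sqrt(VarX)*sqrt(VarY)) = -0.9697

-0.9697


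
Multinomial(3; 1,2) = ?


3! = 6
Denominator: 1!=1 * 2!=2
Coefficient = 6 / 2 = 3

3


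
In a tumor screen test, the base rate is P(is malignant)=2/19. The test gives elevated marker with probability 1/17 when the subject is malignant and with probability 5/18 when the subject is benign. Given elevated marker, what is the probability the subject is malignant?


P(A) = P(A|B)P(B) + P(A|B')P(B') = 1/17*2/19 + 5/18*17/19 = 1481/5814
P(B|A) = P(A|B)P(B)/P(A) = (2/323)/(1481/5814) = 36/1481

36/1481


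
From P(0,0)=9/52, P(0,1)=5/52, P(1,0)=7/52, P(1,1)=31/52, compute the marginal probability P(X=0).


P(X=0) = P(0,0)+P(0,1) = 9/52 + 5/52 = 14/52 = 7/26

7/26


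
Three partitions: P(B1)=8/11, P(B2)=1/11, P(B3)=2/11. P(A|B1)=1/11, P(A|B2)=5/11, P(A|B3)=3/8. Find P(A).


P(A) = P(A|B1)P(B1) + P(A|B2)P(B2) + P(A|B3)P(B3)
= 1/11*8/11 + 5/11*1/11 + 3/8*2/11
= 8/121 + 5/121 + 3/44 = 85/484

85/484


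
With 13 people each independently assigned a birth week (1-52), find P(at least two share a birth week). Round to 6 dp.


P(all different) = prod((52-i)/52 for i=0..12) = 0.194545
P(at least one match) = 1 - 0.194545 = 0.805455

0.805455


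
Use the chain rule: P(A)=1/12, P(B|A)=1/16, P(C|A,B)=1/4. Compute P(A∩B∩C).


P(A∩B∩C) = P(A) * P(B|A) * P(C|A∩B)
= 1/12 * 1/16 * 1/4
= 1/192 * 1/4 = 1/768

1/768


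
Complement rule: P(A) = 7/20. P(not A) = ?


P(A') = 1 - P(A) = 1 - 7/20 = 13/20

13/20


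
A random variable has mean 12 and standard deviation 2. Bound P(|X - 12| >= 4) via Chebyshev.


k = 4/2 = 2
Chebyshev: P(|X-mu| >= k*sigma) <= 1/k^2 = 1/2^2 = 1/4

1/4


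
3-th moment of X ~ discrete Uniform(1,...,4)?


E[X^3] = (1/4) * sum(x^3 for x=1..4)
= 100/4 = 25

25


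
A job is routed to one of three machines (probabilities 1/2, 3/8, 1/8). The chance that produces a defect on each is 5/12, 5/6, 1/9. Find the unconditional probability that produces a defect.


P(A) = P(A|B1)P(B1) + P(A|B2)P(B2) + P(A|B3)P(B3)
= 5/12*1/2 + 5/6*3/8 + 1/9*1/8
= 5/24 + 5/16 + 1/72 = 77/144

77/144


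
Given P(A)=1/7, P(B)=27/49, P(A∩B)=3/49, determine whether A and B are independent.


P(A)*P(B) = 1/7*27/49 = 27/343
P(A∩B) = 3/49 != 27/343, so not independent

No, A and B are not independent


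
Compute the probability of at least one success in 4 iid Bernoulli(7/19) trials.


P(at least one) = 1 - P(none)
P(none) = (1 - 7/19)^4 = (12/19)^4 = 20736/130321
P(at least one) = 1 - 20736/130321 = 109585/130321

109585/130321


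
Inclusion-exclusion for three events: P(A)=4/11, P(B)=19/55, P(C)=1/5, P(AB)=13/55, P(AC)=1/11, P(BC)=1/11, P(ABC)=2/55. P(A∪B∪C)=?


P(A∪B∪C) = P(A)+P(B)+P(C) - P(AB)-P(AC)-P(BC) + P(ABC)
= 4/11+19/55+1/5 - 13/55-1/11-1/11 + 2/55
= 29/55

29/55


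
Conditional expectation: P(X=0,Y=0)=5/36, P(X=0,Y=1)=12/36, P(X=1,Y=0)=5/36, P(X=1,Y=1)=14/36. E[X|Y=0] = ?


P(Y=0) = 10/36
E[X|Y=0] = (0*5 + 1*5)/10 = 5/10 = 1/2

1/2


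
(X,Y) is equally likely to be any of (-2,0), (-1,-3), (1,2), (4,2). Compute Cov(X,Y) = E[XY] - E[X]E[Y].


E[X]=1/2, E[Y]=1/4, E[XY]=13/4
Cov(X,Y) = E[XY] - E[X]E[Y] = 13/4 - 1/2*1/4 = 25/8

25/8


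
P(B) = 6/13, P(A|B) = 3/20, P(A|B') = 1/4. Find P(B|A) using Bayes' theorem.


P(A) = P(A|B)P(B) + P(A|B')P(B') = 3/20*6/13 + 1/4*7/13 = 53/260
P(B|A) = P(A|B)P(B)/P(A) = (9/130)/(53/260) = 18/53

18/53
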